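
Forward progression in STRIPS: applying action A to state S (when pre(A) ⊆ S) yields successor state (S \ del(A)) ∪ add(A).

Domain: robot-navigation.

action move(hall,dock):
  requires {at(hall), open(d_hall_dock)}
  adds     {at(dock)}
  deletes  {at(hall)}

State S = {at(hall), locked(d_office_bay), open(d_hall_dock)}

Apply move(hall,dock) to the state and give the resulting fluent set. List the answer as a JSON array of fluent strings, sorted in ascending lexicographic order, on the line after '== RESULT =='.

Progress:
  pre ⊆ S: {at(hall), open(d_hall_dock)} ⊆ S  — applicable
  S \ del = {locked(d_office_bay), open(d_hall_dock)}
  ∪ add   = {at(dock), locked(d_office_bay), open(d_hall_dock)}

== RESULT ==
["at(dock)", "locked(d_office_bay)", "open(d_hall_dock)"]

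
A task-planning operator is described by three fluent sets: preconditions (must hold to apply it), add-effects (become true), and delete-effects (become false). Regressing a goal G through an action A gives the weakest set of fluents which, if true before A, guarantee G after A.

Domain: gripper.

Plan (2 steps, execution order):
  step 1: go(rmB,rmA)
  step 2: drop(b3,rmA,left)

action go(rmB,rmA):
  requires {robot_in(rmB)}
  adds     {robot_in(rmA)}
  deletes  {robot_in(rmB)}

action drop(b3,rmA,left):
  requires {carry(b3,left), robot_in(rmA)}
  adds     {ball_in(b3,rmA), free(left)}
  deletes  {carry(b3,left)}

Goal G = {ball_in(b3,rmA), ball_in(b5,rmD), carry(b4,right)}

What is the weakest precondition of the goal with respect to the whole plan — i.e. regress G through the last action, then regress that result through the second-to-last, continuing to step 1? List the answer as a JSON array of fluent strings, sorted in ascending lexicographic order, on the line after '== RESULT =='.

Work backward from the goal:
  through step 2 (drop(b3,rmA,left)): drop {ball_in(b3,rmA)}, keep {ball_in(b5,rmD), carry(b4,right)}, require {carry(b3,left), robot_in(rmA)}
    → {ball_in(b5,rmD), carry(b3,left), carry(b4,right), robot_in(rmA)}
  through step 1 (go(rmB,rmA)): drop {robot_in(rmA)}, keep {ball_in(b5,rmD), carry(b3,left), carry(b4,right)}, require {robot_in(rmB)}
    → {ball_in(b5,rmD), carry(b3,left), carry(b4,right), robot_in(rmB)}

== RESULT ==
["ball_in(b5,rmD)", "carry(b3,left)", "carry(b4,right)", "robot_in(rmB)"]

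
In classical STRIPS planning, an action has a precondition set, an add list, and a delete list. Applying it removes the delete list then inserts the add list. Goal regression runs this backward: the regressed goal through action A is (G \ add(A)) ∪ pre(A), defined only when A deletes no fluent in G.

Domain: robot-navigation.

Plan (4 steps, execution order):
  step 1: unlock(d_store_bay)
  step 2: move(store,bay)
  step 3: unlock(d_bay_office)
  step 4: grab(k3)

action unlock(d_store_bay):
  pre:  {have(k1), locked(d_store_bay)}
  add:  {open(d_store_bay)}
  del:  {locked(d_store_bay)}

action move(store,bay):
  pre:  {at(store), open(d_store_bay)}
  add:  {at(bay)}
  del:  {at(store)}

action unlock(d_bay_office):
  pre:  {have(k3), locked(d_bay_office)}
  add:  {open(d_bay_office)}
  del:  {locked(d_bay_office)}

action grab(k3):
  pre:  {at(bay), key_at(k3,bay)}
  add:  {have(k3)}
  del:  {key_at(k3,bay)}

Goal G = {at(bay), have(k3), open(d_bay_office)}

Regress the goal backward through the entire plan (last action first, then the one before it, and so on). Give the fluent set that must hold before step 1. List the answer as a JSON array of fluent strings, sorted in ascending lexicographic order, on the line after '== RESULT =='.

Work backward from the goal:
  through step 4 (grab(k3)): drop {have(k3)}, keep {at(bay), open(d_bay_office)}, require {at(bay), key_at(k3,bay)}
    → {at(bay), key_at(k3,bay), open(d_bay_office)}
  through step 3 (unlock(d_bay_office)): drop {open(d_bay_office)}, keep {at(bay), key_at(k3,bay)}, require {have(k3), locked(d_bay_office)}
    → {at(bay), have(k3), key_at(k3,bay), locked(d_bay_office)}
  through step 2 (move(store,bay)): drop {at(bay)}, keep {have(k3), key_at(k3,bay), locked(d_bay_office)}, require {at(store), open(d_store_bay)}
    → {at(store), have(k3), key_at(k3,bay), locked(d_bay_office), open(d_store_bay)}
  through step 1 (unlock(d_store_bay)): drop {open(d_store_bay)}, keep {at(store), have(k3), key_at(k3,bay), locked(d_bay_office)}, require {have(k1), locked(d_store_bay)}
    → {at(store), have(k1), have(k3), key_at(k3,bay), locked(d_bay_office), locked(d_store_bay)}

== RESULT ==
["at(store)", "have(k1)", "have(k3)", "key_at(k3,bay)", "locked(d_bay_office)", "locked(d_store_bay)"]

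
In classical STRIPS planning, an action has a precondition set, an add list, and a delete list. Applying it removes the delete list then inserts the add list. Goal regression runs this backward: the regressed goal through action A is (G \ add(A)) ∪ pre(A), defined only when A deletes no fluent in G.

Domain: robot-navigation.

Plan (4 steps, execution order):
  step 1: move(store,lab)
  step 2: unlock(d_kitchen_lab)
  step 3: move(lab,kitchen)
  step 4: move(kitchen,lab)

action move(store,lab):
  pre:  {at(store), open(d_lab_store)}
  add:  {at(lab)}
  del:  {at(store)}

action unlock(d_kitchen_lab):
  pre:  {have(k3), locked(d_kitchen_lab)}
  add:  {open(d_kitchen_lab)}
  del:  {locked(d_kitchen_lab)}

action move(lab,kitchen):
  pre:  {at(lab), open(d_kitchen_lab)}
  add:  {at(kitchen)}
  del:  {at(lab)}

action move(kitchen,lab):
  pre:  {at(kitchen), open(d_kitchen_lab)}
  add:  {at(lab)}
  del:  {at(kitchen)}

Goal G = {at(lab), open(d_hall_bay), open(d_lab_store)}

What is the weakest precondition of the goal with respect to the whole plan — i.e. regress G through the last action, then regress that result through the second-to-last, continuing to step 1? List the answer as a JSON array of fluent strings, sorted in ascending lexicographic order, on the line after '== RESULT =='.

Work backward from the goal:
  through step 4 (move(kitchen,lab)): drop {at(lab)}, keep {open(d_hall_bay), open(d_lab_store)}, require {at(kitchen), open(d_kitchen_lab)}
    → {at(kitchen), open(d_hall_bay), open(d_kitchen_lab), open(d_lab_store)}
  through step 3 (move(lab,kitchen)): drop {at(kitchen)}, keep {open(d_hall_bay), open(d_kitchen_lab), open(d_lab_store)}, require {at(lab), open(d_kitchen_lab)}
    → {at(lab), open(d_hall_bay), open(d_kitchen_lab), open(d_lab_store)}
  through step 2 (unlock(d_kitchen_lab)): drop {open(d_kitchen_lab)}, keep {at(lab), open(d_hall_bay), open(d_lab_store)}, require {have(k3), locked(d_kitchen_lab)}
    → {at(lab), have(k3), locked(d_kitchen_lab), open(d_hall_bay), open(d_lab_store)}
  through step 1 (move(store,lab)): drop {at(lab)}, keep {have(k3), locked(d_kitchen_lab), open(d_hall_bay), open(d_lab_store)}, require {at(store), open(d_lab_store)}
    → {at(store), have(k3), locked(d_kitchen_lab), open(d_hall_bay), open(d_lab_store)}

== RESULT ==
["at(store)", "have(k3)", "locked(d_kitchen_lab)", "open(d_hall_bay)", "open(d_lab_store)"]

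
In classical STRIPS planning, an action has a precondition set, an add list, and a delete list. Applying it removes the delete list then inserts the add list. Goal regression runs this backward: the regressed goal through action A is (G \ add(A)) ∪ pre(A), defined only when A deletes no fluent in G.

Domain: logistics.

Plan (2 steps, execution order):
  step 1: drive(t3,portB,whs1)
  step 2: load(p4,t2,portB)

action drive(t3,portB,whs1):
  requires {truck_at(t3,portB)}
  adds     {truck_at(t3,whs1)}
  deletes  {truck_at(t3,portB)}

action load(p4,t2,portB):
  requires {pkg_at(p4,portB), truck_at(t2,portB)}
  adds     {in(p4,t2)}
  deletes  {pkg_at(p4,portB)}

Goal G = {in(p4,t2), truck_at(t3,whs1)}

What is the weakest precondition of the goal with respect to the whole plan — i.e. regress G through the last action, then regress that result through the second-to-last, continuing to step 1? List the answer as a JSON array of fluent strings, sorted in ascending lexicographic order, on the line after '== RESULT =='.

Work backward from the goal:
  through step 2 (load(p4,t2,portB)): drop {in(p4,t2)}, keep {truck_at(t3,whs1)}, require {pkg_at(p4,portB), truck_at(t2,portB)}
    → {pkg_at(p4,portB), truck_at(t2,portB), truck_at(t3,whs1)}
  through step 1 (drive(t3,portB,whs1)): drop {truck_at(t3,whs1)}, keep {pkg_at(p4,portB), truck_at(t2,portB)}, require {truck_at(t3,portB)}
    → {pkg_at(p4,portB), truck_at(t2,portB), truck_at(t3,portB)}

== RESULT ==
["pkg_at(p4,portB)", "truck_at(t2,portB)", "truck_at(t3,portB)"]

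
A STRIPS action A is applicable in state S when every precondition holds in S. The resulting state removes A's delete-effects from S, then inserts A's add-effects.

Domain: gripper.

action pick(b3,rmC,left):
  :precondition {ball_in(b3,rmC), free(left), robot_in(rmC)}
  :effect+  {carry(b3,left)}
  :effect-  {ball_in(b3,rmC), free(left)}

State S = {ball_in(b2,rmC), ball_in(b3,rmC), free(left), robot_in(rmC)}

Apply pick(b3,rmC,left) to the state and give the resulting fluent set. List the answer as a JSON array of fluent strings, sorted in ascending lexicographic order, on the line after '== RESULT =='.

Progress:
  pre ⊆ S: {ball_in(b3,rmC), free(left), robot_in(rmC)} ⊆ S  — applicable
  S \ del = {ball_in(b2,rmC), robot_in(rmC)}
  ∪ add   = {ball_in(b2,rmC), carry(b3,left), robot_in(rmC)}

== RESULT ==
["ball_in(b2,rmC)", "carry(b3,left)", "robot_in(rmC)"]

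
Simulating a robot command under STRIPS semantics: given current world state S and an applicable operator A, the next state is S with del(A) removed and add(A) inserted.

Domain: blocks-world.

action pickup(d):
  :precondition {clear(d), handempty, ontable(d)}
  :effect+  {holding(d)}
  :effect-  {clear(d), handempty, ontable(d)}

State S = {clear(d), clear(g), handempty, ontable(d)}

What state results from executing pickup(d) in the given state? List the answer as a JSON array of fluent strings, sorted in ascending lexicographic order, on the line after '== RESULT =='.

Progress:
  pre ⊆ S: {clear(d), handempty, ontable(d)} ⊆ S  — applicable
  S \ del = {clear(g)}
  ∪ add   = {clear(g), holding(d)}

== RESULT ==
["clear(g)", "holding(d)"]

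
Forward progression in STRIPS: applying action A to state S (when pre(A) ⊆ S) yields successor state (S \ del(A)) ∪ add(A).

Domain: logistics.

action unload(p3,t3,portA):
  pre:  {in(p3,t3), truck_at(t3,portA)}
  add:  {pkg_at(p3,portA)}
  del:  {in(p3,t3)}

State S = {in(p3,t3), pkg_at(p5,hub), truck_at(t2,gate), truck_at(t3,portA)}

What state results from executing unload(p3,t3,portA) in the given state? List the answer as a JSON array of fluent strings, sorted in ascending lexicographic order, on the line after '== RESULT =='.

Progress:
  pre ⊆ S: {in(p3,t3), truck_at(t3,portA)} ⊆ S  — applicable
  S \ del = {pkg_at(p5,hub), truck_at(t2,gate), truck_at(t3,portA)}
  ∪ add   = {pkg_at(p3,portA), pkg_at(p5,hub), truck_at(t2,gate), truck_at(t3,portA)}

== RESULT ==
["pkg_at(p3,portA)", "pkg_at(p5,hub)", "truck_at(t2,gate)", "truck_at(t3,portA)"]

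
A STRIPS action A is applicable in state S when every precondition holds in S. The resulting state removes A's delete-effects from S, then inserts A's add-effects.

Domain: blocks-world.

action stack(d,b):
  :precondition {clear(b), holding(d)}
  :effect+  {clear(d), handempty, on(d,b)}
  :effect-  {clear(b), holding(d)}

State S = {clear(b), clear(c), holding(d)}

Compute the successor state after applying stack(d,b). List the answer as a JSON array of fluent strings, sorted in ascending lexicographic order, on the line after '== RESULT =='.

Compute (S \ del) ∪ add:
  pre ⊆ S: {clear(b), holding(d)} ⊆ S  — applicable
  S \ del = {clear(c)}
  ∪ add   = {clear(c), clear(d), handempty, on(d,b)}

== RESULT ==
["clear(c)", "clear(d)", "handempty", "on(d,b)"]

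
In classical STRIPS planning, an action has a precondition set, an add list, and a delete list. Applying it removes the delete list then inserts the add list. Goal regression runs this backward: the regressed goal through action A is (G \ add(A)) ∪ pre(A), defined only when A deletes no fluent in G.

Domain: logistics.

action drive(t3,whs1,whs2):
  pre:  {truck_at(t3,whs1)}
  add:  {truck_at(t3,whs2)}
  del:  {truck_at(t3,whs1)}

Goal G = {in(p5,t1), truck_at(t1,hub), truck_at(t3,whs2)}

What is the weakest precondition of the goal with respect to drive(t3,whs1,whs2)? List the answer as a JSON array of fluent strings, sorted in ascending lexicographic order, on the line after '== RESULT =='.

Compute (G \ add) ∪ pre:
  G ∩ del = {}  (empty — regression defined)
  G \ add = {in(p5,t1), truck_at(t1,hub), truck_at(t3,whs2)} \ {truck_at(t3,whs2)} = {in(p5,t1), truck_at(t1,hub)}
  ∪ pre   = {in(p5,t1), truck_at(t1,hub)} ∪ {truck_at(t3,whs1)}
          = {in(p5,t1), truck_at(t1,hub), truck_at(t3,whs1)}

== RESULT ==
["in(p5,t1)", "truck_at(t1,hub)", "truck_at(t3,whs1)"]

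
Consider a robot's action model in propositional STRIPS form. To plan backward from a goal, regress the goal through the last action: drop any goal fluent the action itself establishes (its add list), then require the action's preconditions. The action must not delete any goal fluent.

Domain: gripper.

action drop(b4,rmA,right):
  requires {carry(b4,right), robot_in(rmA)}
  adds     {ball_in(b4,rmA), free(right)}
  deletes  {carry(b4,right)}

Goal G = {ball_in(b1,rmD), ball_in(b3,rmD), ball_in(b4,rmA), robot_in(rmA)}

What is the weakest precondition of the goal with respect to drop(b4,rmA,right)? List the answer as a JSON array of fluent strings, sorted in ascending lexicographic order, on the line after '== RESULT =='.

Compute (G \ add) ∪ pre:
  G ∩ del = {}  (empty — regression defined)
  G \ add = {ball_in(b1,rmD), ball_in(b3,rmD), ball_in(b4,rmA), robot_in(rmA)} \ {ball_in(b4,rmA), free(right)} = {ball_in(b1,rmD), ball_in(b3,rmD), robot_in(rmA)}
  ∪ pre   = {ball_in(b1,rmD), ball_in(b3,rmD), robot_in(rmA)} ∪ {carry(b4,right), robot_in(rmA)}
          = {ball_in(b1,rmD), ball_in(b3,rmD), carry(b4,right), robot_in(rmA)}

== RESULT ==
["ball_in(b1,rmD)", "ball_in(b3,rmD)", "carry(b4,right)", "robot_in(rmA)"]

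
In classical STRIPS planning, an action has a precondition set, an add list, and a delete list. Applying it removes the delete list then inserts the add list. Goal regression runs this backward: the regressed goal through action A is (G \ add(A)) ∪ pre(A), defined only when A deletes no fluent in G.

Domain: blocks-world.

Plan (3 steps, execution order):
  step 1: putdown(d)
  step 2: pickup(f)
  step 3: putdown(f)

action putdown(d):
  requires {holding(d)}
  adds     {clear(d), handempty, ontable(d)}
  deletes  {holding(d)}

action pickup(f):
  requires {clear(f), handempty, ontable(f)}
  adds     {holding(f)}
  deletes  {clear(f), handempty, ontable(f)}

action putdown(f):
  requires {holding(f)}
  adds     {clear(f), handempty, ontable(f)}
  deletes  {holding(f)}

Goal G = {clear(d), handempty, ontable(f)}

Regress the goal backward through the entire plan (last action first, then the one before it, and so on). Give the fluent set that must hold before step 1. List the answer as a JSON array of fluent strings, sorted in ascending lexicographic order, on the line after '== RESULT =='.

Work backward from the goal:
  through step 3 (putdown(f)): drop {handempty, ontable(f)}, keep {clear(d)}, require {holding(f)}
    → {clear(d), holding(f)}
  through step 2 (pickup(f)): drop {holding(f)}, keep {clear(d)}, require {clear(f), handempty, ontable(f)}
    → {clear(d), clear(f), handempty, ontable(f)}
  through step 1 (putdown(d)): drop {clear(d), handempty}, keep {clear(f), ontable(f)}, require {holding(d)}
    → {clear(f), holding(d), ontable(f)}

== RESULT ==
["clear(f)", "holding(d)", "ontable(f)"]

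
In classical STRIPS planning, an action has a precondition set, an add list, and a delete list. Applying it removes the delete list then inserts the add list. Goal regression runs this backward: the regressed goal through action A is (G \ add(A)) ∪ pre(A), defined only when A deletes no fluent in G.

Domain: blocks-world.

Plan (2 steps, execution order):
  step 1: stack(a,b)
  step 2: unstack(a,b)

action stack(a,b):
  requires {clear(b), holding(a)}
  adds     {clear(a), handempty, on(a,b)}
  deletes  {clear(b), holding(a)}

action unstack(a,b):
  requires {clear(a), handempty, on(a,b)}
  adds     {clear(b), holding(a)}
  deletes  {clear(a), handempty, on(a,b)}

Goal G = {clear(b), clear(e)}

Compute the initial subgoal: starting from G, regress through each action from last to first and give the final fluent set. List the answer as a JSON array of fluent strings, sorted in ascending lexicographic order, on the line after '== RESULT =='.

Regress step by step:
  through step 2 (unstack(a,b)): drop {clear(b)}, keep {clear(e)}, require {clear(a), handempty, on(a,b)}
    → {clear(a), clear(e), handempty, on(a,b)}
  through step 1 (stack(a,b)): drop {clear(a), handempty, on(a,b)}, keep {clear(e)}, require {clear(b), holding(a)}
    → {clear(b), clear(e), holding(a)}

== RESULT ==
["clear(b)", "clear(e)", "holding(a)"]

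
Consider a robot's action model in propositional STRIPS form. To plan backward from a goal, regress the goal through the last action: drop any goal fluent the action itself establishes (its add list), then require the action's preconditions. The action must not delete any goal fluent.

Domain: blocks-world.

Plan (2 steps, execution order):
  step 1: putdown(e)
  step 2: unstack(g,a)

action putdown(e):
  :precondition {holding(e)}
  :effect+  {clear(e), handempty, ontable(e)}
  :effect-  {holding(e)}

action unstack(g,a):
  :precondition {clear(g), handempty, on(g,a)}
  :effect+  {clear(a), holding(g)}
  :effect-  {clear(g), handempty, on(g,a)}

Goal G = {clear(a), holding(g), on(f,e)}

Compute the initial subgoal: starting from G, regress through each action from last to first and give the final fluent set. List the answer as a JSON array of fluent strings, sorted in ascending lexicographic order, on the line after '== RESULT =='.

Regress step by step:
  through step 2 (unstack(g,a)): drop {clear(a), holding(g)}, keep {on(f,e)}, require {clear(g), handempty, on(g,a)}
    → {clear(g), handempty, on(f,e), on(g,a)}
  through step 1 (putdown(e)): drop {handempty}, keep {clear(g), on(f,e), on(g,a)}, require {holding(e)}
    → {clear(g), holding(e), on(f,e), on(g,a)}

== RESULT ==
["clear(g)", "holding(e)", "on(f,e)", "on(g,a)"]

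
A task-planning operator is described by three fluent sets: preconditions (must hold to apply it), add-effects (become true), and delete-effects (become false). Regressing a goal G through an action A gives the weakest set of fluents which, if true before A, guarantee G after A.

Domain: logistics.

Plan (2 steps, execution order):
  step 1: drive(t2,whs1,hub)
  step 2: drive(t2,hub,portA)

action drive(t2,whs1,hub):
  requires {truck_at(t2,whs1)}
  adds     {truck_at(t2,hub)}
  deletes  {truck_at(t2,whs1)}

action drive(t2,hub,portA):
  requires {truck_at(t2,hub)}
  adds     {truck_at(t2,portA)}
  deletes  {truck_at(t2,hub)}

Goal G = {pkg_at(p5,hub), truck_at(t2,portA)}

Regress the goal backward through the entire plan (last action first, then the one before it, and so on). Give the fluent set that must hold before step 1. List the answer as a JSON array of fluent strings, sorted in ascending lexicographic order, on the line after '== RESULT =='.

Regress step by step:
  through step 2 (drive(t2,hub,portA)): drop {truck_at(t2,portA)}, keep {pkg_at(p5,hub)}, require {truck_at(t2,hub)}
    → {pkg_at(p5,hub), truck_at(t2,hub)}
  through step 1 (drive(t2,whs1,hub)): drop {truck_at(t2,hub)}, keep {pkg_at(p5,hub)}, require {truck_at(t2,whs1)}
    → {pkg_at(p5,hub), truck_at(t2,whs1)}

== RESULT ==
["pkg_at(p5,hub)", "truck_at(t2,whs1)"]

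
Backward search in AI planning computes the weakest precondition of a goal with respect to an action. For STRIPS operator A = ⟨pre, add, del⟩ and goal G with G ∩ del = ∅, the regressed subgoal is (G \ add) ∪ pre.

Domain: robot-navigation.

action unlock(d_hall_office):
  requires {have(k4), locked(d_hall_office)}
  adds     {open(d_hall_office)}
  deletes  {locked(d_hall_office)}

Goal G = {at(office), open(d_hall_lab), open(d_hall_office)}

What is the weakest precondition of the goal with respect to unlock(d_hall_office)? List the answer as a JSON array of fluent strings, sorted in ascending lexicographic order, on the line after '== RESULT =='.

Regress:
  G ∩ del = {}  (empty — regression defined)
  G \ add = {at(office), open(d_hall_lab), open(d_hall_office)} \ {open(d_hall_office)} = {at(office), open(d_hall_lab)}
  ∪ pre   = {at(office), open(d_hall_lab)} ∪ {have(k4), locked(d_hall_office)}
          = {at(office), have(k4), locked(d_hall_office), open(d_hall_lab)}

== RESULT ==
["at(office)", "have(k4)", "locked(d_hall_office)", "open(d_hall_lab)"]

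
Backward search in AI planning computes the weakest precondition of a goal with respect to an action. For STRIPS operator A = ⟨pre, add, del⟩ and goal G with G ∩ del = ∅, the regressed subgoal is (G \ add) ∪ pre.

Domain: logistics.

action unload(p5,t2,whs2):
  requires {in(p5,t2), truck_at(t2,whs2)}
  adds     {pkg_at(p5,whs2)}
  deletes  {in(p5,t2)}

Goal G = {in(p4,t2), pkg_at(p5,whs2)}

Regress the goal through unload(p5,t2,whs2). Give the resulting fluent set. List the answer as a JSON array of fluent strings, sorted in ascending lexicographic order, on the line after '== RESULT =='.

Compute (G \ add) ∪ pre:
  G ∩ del = {}  (empty — regression defined)
  G \ add = {in(p4,t2), pkg_at(p5,whs2)} \ {pkg_at(p5,whs2)} = {in(p4,t2)}
  ∪ pre   = {in(p4,t2)} ∪ {in(p5,t2), truck_at(t2,whs2)}
          = {in(p4,t2), in(p5,t2), truck_at(t2,whs2)}

== RESULT ==
["in(p4,t2)", "in(p5,t2)", "truck_at(t2,whs2)"]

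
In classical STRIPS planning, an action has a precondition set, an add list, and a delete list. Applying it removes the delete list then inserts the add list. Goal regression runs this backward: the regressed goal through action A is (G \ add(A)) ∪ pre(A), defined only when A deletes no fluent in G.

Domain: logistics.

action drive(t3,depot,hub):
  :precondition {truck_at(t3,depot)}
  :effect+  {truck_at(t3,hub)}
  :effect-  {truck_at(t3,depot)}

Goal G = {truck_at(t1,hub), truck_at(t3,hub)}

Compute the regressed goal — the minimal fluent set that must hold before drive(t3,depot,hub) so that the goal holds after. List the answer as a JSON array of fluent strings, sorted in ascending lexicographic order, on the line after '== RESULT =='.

Regress:
  G ∩ del = {}  (empty — regression defined)
  G \ add = {truck_at(t1,hub), truck_at(t3,hub)} \ {truck_at(t3,hub)} = {truck_at(t1,hub)}
  ∪ pre   = {truck_at(t1,hub)} ∪ {truck_at(t3,depot)}
          = {truck_at(t1,hub), truck_at(t3,depot)}

== RESULT ==
["truck_at(t1,hub)", "truck_at(t3,depot)"]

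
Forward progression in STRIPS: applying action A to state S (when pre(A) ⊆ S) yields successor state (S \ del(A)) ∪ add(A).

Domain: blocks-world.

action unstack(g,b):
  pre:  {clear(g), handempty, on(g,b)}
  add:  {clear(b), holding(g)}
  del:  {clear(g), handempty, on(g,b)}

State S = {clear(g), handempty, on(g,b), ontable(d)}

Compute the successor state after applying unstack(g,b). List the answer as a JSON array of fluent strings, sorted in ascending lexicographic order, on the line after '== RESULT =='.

Compute (S \ del) ∪ add:
  pre ⊆ S: {clear(g), handempty, on(g,b)} ⊆ S  — applicable
  S \ del = {ontable(d)}
  ∪ add   = {clear(b), holding(g), ontable(d)}

== RESULT ==
["clear(b)", "holding(g)", "ontable(d)"]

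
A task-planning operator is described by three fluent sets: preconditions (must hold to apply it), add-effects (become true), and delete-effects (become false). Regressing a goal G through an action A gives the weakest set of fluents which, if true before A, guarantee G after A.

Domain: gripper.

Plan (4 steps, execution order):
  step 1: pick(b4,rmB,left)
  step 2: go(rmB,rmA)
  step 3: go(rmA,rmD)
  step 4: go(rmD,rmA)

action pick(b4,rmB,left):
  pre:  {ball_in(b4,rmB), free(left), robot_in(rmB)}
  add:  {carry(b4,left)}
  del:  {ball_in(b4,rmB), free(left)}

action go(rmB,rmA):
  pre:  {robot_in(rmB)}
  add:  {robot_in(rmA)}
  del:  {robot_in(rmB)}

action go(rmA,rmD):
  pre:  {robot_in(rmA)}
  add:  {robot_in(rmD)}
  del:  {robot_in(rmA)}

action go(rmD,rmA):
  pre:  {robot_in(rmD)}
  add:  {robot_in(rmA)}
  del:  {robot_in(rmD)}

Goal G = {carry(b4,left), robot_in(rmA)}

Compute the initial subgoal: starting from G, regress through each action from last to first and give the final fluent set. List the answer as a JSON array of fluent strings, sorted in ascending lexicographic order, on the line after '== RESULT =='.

Work backward from the goal:
  through step 4 (go(rmD,rmA)): drop {robot_in(rmA)}, keep {carry(b4,left)}, require {robot_in(rmD)}
    → {carry(b4,left), robot_in(rmD)}
  through step 3 (go(rmA,rmD)): drop {robot_in(rmD)}, keep {carry(b4,left)}, require {robot_in(rmA)}
    → {carry(b4,left), robot_in(rmA)}
  through step 2 (go(rmB,rmA)): drop {robot_in(rmA)}, keep {carry(b4,left)}, require {robot_in(rmB)}
    → {carry(b4,left), robot_in(rmB)}
  through step 1 (pick(b4,rmB,left)): drop {carry(b4,left)}, keep {robot_in(rmB)}, require {ball_in(b4,rmB), free(left), robot_in(rmB)}
    → {ball_in(b4,rmB), free(left), robot_in(rmB)}

== RESULT ==
["ball_in(b4,rmB)", "free(left)", "robot_in(rmB)"]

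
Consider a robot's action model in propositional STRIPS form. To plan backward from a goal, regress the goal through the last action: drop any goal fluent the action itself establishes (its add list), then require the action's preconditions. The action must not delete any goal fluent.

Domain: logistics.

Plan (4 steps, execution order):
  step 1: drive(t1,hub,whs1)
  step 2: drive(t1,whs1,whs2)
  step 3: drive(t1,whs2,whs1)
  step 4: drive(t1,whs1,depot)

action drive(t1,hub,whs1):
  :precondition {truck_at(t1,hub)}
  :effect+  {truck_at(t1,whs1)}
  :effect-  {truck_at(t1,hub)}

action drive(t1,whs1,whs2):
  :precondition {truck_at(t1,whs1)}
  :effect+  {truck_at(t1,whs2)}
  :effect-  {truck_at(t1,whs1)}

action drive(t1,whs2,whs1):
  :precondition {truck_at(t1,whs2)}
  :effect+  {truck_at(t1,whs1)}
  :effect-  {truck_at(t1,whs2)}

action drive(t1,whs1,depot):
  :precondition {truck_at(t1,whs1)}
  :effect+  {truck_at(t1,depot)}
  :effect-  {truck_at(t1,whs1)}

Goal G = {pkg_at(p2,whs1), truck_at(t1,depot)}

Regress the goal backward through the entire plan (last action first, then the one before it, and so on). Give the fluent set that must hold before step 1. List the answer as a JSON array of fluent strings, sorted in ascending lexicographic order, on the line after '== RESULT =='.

Work backward from the goal:
  through step 4 (drive(t1,whs1,depot)): drop {truck_at(t1,depot)}, keep {pkg_at(p2,whs1)}, require {truck_at(t1,whs1)}
    → {pkg_at(p2,whs1), truck_at(t1,whs1)}
  through step 3 (drive(t1,whs2,whs1)): drop {truck_at(t1,whs1)}, keep {pkg_at(p2,whs1)}, require {truck_at(t1,whs2)}
    → {pkg_at(p2,whs1), truck_at(t1,whs2)}
  through step 2 (drive(t1,whs1,whs2)): drop {truck_at(t1,whs2)}, keep {pkg_at(p2,whs1)}, require {truck_at(t1,whs1)}
    → {pkg_at(p2,whs1), truck_at(t1,whs1)}
  through step 1 (drive(t1,hub,whs1)): drop {truck_at(t1,whs1)}, keep {pkg_at(p2,whs1)}, require {truck_at(t1,hub)}
    → {pkg_at(p2,whs1), truck_at(t1,hub)}

== RESULT ==
["pkg_at(p2,whs1)", "truck_at(t1,hub)"]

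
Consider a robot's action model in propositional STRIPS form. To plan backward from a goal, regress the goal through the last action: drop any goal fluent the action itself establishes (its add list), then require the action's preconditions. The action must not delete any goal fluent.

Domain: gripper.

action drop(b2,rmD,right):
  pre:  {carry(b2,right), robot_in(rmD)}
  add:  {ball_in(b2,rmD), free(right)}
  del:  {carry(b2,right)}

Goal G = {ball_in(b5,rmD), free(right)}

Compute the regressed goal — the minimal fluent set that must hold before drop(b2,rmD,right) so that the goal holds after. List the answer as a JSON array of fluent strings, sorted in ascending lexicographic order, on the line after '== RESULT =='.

Regress:
  G ∩ del = {}  (empty — regression defined)
  G \ add = {ball_in(b5,rmD), free(right)} \ {ball_in(b2,rmD), free(right)} = {ball_in(b5,rmD)}
  ∪ pre   = {ball_in(b5,rmD)} ∪ {carry(b2,right), robot_in(rmD)}
          = {ball_in(b5,rmD), carry(b2,right), robot_in(rmD)}

== RESULT ==
["ball_in(b5,rmD)", "carry(b2,right)", "robot_in(rmD)"]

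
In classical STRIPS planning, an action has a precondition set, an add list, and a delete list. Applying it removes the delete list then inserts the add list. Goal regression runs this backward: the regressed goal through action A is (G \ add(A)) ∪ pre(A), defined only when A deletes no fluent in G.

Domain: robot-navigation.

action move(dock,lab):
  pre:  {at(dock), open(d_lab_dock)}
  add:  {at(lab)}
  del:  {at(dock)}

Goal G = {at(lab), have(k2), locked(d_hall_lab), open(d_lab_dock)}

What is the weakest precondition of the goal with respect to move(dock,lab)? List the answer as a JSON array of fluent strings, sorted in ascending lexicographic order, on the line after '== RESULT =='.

Compute (G \ add) ∪ pre:
  G ∩ del = {}  (empty — regression defined)
  G \ add = {at(lab), have(k2), locked(d_hall_lab), open(d_lab_dock)} \ {at(lab)} = {have(k2), locked(d_hall_lab), open(d_lab_dock)}
  ∪ pre   = {have(k2), locked(d_hall_lab), open(d_lab_dock)} ∪ {at(dock), open(d_lab_dock)}
          = {at(dock), have(k2), locked(d_hall_lab), open(d_lab_dock)}

== RESULT ==
["at(dock)", "have(k2)", "locked(d_hall_lab)", "open(d_lab_dock)"]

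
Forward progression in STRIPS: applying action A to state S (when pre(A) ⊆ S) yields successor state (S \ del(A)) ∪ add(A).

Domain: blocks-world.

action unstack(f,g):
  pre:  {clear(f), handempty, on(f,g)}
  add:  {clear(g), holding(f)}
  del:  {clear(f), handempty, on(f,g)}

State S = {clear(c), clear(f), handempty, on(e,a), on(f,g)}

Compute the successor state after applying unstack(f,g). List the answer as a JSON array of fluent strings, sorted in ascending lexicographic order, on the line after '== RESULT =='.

Compute (S \ del) ∪ add:
  pre ⊆ S: {clear(f), handempty, on(f,g)} ⊆ S  — applicable
  S \ del = {clear(c), on(e,a)}
  ∪ add   = {clear(c), clear(g), holding(f), on(e,a)}

== RESULT ==
["clear(c)", "clear(g)", "holding(f)", "on(e,a)"]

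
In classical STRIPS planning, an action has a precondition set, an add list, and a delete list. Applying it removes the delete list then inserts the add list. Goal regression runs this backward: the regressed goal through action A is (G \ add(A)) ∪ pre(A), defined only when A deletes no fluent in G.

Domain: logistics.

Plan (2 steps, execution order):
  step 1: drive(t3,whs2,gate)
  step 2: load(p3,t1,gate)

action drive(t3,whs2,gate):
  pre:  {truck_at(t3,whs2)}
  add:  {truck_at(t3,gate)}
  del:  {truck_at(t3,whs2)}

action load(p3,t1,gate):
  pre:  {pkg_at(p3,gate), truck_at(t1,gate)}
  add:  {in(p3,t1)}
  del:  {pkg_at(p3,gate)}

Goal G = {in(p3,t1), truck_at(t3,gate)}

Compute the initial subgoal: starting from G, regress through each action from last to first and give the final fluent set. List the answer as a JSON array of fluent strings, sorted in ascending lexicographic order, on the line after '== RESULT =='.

Work backward from the goal:
  through step 2 (load(p3,t1,gate)): drop {in(p3,t1)}, keep {truck_at(t3,gate)}, require {pkg_at(p3,gate), truck_at(t1,gate)}
    → {pkg_at(p3,gate), truck_at(t1,gate), truck_at(t3,gate)}
  through step 1 (drive(t3,whs2,gate)): drop {truck_at(t3,gate)}, keep {pkg_at(p3,gate), truck_at(t1,gate)}, require {truck_at(t3,whs2)}
    → {pkg_at(p3,gate), truck_at(t1,gate), truck_at(t3,whs2)}

== RESULT ==
["pkg_at(p3,gate)", "truck_at(t1,gate)", "truck_at(t3,whs2)"]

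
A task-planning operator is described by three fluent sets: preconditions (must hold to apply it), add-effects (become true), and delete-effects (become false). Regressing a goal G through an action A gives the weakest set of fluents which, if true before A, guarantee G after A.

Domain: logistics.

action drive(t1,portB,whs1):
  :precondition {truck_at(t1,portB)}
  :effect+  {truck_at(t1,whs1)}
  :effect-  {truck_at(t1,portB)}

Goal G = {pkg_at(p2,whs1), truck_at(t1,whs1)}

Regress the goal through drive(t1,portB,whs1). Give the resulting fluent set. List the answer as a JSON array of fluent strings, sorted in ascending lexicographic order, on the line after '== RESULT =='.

Regress:
  G ∩ del = {}  (empty — regression defined)
  G \ add = {pkg_at(p2,whs1), truck_at(t1,whs1)} \ {truck_at(t1,whs1)} = {pkg_at(p2,whs1)}
  ∪ pre   = {pkg_at(p2,whs1)} ∪ {truck_at(t1,portB)}
          = {pkg_at(p2,whs1), truck_at(t1,portB)}

== RESULT ==
["pkg_at(p2,whs1)", "truck_at(t1,portB)"]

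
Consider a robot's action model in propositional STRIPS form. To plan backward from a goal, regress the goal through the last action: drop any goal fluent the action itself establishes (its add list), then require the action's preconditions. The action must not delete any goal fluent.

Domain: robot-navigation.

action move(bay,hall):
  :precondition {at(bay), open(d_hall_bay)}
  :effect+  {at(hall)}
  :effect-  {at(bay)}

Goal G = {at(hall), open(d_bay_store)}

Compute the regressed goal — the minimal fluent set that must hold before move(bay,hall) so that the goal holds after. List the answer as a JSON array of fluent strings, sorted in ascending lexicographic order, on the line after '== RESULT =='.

Compute (G \ add) ∪ pre:
  G ∩ del = {}  (empty — regression defined)
  G \ add = {at(hall), open(d_bay_store)} \ {at(hall)} = {open(d_bay_store)}
  ∪ pre   = {open(d_bay_store)} ∪ {at(bay), open(d_hall_bay)}
          = {at(bay), open(d_bay_store), open(d_hall_bay)}

== RESULT ==
["at(bay)", "open(d_bay_store)", "open(d_hall_bay)"]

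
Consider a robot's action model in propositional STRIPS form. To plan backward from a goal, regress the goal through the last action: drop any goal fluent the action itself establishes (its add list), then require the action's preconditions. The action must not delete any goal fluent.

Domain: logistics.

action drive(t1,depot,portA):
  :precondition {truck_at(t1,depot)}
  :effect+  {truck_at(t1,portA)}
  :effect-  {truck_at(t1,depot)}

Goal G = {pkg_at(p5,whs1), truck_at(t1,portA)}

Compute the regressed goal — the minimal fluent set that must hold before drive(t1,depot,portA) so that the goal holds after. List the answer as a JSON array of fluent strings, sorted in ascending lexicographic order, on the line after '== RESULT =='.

Compute (G \ add) ∪ pre:
  G ∩ del = {}  (empty — regression defined)
  G \ add = {pkg_at(p5,whs1), truck_at(t1,portA)} \ {truck_at(t1,portA)} = {pkg_at(p5,whs1)}
  ∪ pre   = {pkg_at(p5,whs1)} ∪ {truck_at(t1,depot)}
          = {pkg_at(p5,whs1), truck_at(t1,depot)}

== RESULT ==
["pkg_at(p5,whs1)", "truck_at(t1,depot)"]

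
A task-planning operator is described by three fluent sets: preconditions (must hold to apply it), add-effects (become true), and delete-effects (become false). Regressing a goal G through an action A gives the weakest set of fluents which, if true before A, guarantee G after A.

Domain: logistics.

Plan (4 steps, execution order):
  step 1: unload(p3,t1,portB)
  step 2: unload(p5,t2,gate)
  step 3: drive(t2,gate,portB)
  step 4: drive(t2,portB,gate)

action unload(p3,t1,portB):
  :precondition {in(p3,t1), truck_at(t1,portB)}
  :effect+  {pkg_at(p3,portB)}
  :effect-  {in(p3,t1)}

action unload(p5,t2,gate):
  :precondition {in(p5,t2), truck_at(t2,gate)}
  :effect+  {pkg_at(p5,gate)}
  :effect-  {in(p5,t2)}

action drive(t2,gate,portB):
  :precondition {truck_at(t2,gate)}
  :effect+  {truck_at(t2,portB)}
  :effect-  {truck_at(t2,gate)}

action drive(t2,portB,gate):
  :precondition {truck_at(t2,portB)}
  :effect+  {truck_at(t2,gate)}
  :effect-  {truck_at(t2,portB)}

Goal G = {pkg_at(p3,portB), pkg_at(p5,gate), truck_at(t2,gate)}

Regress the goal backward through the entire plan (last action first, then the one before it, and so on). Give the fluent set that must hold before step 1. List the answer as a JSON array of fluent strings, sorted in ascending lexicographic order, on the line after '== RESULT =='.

Regress step by step:
  through step 4 (drive(t2,portB,gate)): drop {truck_at(t2,gate)}, keep {pkg_at(p3,portB), pkg_at(p5,gate)}, require {truck_at(t2,portB)}
    → {pkg_at(p3,portB), pkg_at(p5,gate), truck_at(t2,portB)}
  through step 3 (drive(t2,gate,portB)): drop {truck_at(t2,portB)}, keep {pkg_at(p3,portB), pkg_at(p5,gate)}, require {truck_at(t2,gate)}
    → {pkg_at(p3,portB), pkg_at(p5,gate), truck_at(t2,gate)}
  through step 2 (unload(p5,t2,gate)): drop {pkg_at(p5,gate)}, keep {pkg_at(p3,portB), truck_at(t2,gate)}, require {in(p5,t2), truck_at(t2,gate)}
    → {in(p5,t2), pkg_at(p3,portB), truck_at(t2,gate)}
  through step 1 (unload(p3,t1,portB)): drop {pkg_at(p3,portB)}, keep {in(p5,t2), truck_at(t2,gate)}, require {in(p3,t1), truck_at(t1,portB)}
    → {in(p3,t1), in(p5,t2), truck_at(t1,portB), truck_at(t2,gate)}

== RESULT ==
["in(p3,t1)", "in(p5,t2)", "truck_at(t1,portB)", "truck_at(t2,gate)"]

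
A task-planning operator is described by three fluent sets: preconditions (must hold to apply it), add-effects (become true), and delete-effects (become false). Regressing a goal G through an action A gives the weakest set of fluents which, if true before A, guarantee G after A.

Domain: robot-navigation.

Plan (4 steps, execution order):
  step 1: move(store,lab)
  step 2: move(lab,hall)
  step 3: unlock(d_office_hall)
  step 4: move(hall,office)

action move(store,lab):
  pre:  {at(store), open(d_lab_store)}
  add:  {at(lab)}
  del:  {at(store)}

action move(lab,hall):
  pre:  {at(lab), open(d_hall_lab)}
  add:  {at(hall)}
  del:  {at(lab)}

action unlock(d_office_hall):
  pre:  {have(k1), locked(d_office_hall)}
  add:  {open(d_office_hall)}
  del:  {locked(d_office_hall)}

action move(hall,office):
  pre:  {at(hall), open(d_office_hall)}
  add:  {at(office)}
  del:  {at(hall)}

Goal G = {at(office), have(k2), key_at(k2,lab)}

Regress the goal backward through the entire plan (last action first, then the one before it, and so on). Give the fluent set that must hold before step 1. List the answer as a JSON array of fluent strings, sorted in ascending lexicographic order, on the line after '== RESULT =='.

Regress step by step:
  through step 4 (move(hall,office)): drop {at(office)}, keep {have(k2), key_at(k2,lab)}, require {at(hall), open(d_office_hall)}
    → {at(hall), have(k2), key_at(k2,lab), open(d_office_hall)}
  through step 3 (unlock(d_office_hall)): drop {open(d_office_hall)}, keep {at(hall), have(k2), key_at(k2,lab)}, require {have(k1), locked(d_office_hall)}
    → {at(hall), have(k1), have(k2), key_at(k2,lab), locked(d_office_hall)}
  through step 2 (move(lab,hall)): drop {at(hall)}, keep {have(k1), have(k2), key_at(k2,lab), locked(d_office_hall)}, require {at(lab), open(d_hall_lab)}
    → {at(lab), have(k1), have(k2), key_at(k2,lab), locked(d_office_hall), open(d_hall_lab)}
  through step 1 (move(store,lab)): drop {at(lab)}, keep {have(k1), have(k2), key_at(k2,lab), locked(d_office_hall), open(d_hall_lab)}, require {at(store), open(d_lab_store)}
    → {at(store), have(k1), have(k2), key_at(k2,lab), locked(d_office_hall), open(d_hall_lab), open(d_lab_store)}

== RESULT ==
["at(store)", "have(k1)", "have(k2)", "key_at(k2,lab)", "locked(d_office_hall)", "open(d_hall_lab)", "open(d_lab_store)"]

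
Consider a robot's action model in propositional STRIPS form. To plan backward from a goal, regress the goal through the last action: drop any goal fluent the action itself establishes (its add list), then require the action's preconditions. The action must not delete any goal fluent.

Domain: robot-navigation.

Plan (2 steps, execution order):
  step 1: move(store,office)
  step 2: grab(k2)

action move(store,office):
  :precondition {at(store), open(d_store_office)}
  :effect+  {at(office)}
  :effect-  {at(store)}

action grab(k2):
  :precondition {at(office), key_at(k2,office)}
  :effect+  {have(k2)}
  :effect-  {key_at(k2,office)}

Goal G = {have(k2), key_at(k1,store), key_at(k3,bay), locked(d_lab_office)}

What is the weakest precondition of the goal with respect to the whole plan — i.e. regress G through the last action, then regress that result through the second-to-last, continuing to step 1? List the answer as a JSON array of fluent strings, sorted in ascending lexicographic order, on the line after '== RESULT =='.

Regress step by step:
  through step 2 (grab(k2)): drop {have(k2)}, keep {key_at(k1,store), key_at(k3,bay), locked(d_lab_office)}, require {at(office), key_at(k2,office)}
    → {at(office), key_at(k1,store), key_at(k2,office), key_at(k3,bay), locked(d_lab_office)}
  through step 1 (move(store,office)): drop {at(office)}, keep {key_at(k1,store), key_at(k2,office), key_at(k3,bay), locked(d_lab_office)}, require {at(store), open(d_store_office)}
    → {at(store), key_at(k1,store), key_at(k2,office), key_at(k3,bay), locked(d_lab_office), open(d_store_office)}

== RESULT ==
["at(store)", "key_at(k1,store)", "key_at(k2,office)", "key_at(k3,bay)", "locked(d_lab_office)", "open(d_store_office)"]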